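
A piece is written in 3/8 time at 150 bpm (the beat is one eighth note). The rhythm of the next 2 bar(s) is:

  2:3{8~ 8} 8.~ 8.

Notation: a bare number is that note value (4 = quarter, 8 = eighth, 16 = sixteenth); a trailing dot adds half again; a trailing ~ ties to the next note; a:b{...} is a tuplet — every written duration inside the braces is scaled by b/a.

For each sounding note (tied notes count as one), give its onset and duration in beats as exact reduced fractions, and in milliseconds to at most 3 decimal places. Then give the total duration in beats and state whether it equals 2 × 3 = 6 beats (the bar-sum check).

1) 0.0ms=0b +1200.0ms=3b
2) 1200.0ms=3b +1200.0ms=3b
Σ=6b of 6 (150bpm 3/8) — PASS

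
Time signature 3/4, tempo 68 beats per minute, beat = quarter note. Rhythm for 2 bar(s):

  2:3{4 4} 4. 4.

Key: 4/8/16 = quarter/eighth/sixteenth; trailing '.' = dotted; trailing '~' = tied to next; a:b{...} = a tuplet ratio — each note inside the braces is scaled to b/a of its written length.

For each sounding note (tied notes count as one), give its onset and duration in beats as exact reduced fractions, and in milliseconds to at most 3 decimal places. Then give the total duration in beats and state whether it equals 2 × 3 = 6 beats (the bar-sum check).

1) 0.0ms=0b +1323.529ms=3/2b
2) 1323.529ms=3/2b +1323.529ms=3/2b
3) 2647.059ms=3b +1323.529ms=3/2b
4) 3970.588ms=9/2b +1323.529ms=3/2b
Σ=6b of 6 (68bpm 3/4) — PASS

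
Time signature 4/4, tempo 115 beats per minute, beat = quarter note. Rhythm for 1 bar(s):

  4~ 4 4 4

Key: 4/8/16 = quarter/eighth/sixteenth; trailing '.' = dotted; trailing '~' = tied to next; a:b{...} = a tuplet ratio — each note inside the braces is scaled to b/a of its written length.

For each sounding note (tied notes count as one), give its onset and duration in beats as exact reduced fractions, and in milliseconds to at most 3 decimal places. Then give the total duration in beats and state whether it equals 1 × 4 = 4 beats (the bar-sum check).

1) 0.0ms=0b +1043.478ms=2b
2) 1043.478ms=2b +521.739ms=1b
3) 1565.217ms=3b +521.739ms=1b
Σ=4b of 4 (115bpm 4/4) — PASS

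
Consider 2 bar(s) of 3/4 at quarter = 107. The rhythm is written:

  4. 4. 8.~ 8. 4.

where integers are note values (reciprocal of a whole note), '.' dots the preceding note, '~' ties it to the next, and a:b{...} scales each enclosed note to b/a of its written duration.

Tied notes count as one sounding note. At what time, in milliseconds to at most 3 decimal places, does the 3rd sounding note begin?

1. 0.0ms @ 0 + 841.121ms (3/2)
2. 841.121ms @ 3/2 + 841.121ms (3/2)
3. 1682.243ms @ 3 + 841.121ms (3/2)
4. 2523.364ms @ 9/2 + 841.121ms (3/2)

note 3 onset = 3b = 1682.243ms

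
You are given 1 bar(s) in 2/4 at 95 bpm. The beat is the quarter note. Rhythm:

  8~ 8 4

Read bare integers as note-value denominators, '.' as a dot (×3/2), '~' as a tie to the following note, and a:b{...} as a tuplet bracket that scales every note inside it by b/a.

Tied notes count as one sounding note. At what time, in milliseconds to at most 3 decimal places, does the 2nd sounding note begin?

note 2 onset = 1b = 631.579ms

1. 0.0ms @ 0 + 631.579ms (1)
2. 631.579ms @ 1 + 631.579ms (1)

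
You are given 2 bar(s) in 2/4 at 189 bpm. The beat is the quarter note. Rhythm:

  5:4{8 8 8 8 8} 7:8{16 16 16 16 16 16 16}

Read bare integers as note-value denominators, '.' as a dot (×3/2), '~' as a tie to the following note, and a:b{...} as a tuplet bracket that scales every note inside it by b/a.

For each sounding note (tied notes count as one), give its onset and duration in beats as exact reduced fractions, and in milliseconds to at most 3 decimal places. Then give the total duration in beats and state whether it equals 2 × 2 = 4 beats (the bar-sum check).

1) 0.0ms=0b +126.984ms=2/5b
2) 126.984ms=2/5b +126.984ms=2/5b
3) 253.968ms=4/5b +126.984ms=2/5b
4) 380.952ms=6/5b +126.984ms=2/5b
5) 507.937ms=8/5b +126.984ms=2/5b
6) 634.921ms=2b +90.703ms=2/7b
7) 725.624ms=16/7b +90.703ms=2/7b
8) 816.327ms=18/7b +90.703ms=2/7b
9) 907.029ms=20/7b +90.703ms=2/7b
10) 997.732ms=22/7b +90.703ms=2/7b
11) 1088.435ms=24/7b +90.703ms=2/7b
12) 1179.138ms=26/7b +90.703ms=2/7b
Σ=4b of 4 (189bpm 2/4) — PASS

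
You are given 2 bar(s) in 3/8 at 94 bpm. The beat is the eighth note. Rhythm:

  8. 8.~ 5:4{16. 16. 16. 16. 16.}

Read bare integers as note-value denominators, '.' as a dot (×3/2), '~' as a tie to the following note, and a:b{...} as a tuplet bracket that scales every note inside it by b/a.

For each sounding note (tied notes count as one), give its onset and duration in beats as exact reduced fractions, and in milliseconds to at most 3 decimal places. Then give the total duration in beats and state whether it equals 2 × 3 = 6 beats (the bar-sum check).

1) 0.0ms=0b +957.447ms=3/2b
2) 957.447ms=3/2b +1340.426ms=21/10b
3) 2297.872ms=18/5b +382.979ms=3/5b
4) 2680.851ms=21/5b +382.979ms=3/5b
5) 3063.83ms=24/5b +382.979ms=3/5b
6) 3446.809ms=27/5b +382.979ms=3/5b
Σ=6b of 6 (94bpm 3/8) — PASS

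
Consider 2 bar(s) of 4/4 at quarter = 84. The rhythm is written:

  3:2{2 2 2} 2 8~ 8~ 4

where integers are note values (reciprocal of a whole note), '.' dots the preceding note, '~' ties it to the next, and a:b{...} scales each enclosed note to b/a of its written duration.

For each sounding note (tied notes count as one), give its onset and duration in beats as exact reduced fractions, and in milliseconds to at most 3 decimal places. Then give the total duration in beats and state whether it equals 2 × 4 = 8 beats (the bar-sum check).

1) 0.0ms=0b +952.381ms=4/3b
2) 952.381ms=4/3b +952.381ms=4/3b
3) 1904.762ms=8/3b +952.381ms=4/3b
4) 2857.143ms=4b +1428.571ms=2b
5) 4285.714ms=6b +1428.571ms=2b
Σ=8b of 8 (84bpm 4/4) — PASS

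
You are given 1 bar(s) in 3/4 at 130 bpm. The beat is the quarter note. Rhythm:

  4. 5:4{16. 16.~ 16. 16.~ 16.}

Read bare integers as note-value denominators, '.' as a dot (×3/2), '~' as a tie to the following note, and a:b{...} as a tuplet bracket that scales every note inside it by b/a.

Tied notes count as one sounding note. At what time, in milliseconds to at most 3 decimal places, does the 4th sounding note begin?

note 4 onset = 12/5b = 1107.692ms

1. 0.0ms @ 0 + 692.308ms (3/2)
2. 692.308ms @ 3/2 + 138.462ms (3/10)
3. 830.769ms @ 9/5 + 276.923ms (3/5)
4. 1107.692ms @ 12/5 + 276.923ms (3/5)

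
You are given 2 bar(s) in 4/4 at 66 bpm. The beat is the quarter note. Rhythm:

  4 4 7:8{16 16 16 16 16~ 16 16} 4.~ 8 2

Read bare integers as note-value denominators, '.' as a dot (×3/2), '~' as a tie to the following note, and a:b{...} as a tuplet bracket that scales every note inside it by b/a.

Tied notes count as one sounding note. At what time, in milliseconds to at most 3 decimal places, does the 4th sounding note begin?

note 4 onset = 16/7b = 2077.922ms

1. 0.0ms @ 0 + 909.091ms (1)
2. 909.091ms @ 1 + 909.091ms (1)
3. 1818.182ms @ 2 + 259.74ms (2/7)
4. 2077.922ms @ 16/7 + 259.74ms (2/7)
5. 2337.662ms @ 18/7 + 259.74ms (2/7)
6. 2597.403ms @ 20/7 + 259.74ms (2/7)
7. 2857.143ms @ 22/7 + 519.481ms (4/7)
8. 3376.623ms @ 26/7 + 259.74ms (2/7)
9. 3636.364ms @ 4 + 1818.182ms (2)
10. 5454.545ms @ 6 + 1818.182ms (2)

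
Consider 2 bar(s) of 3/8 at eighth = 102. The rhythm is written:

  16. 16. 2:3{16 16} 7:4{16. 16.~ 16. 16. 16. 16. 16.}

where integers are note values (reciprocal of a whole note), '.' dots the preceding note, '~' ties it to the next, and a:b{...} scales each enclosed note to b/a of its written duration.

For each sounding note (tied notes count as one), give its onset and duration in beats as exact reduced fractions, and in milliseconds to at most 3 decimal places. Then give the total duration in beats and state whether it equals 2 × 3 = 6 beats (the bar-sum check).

1) 0.0ms=0b +441.176ms=3/4b
2) 441.176ms=3/4b +441.176ms=3/4b
3) 882.353ms=3/2b +441.176ms=3/4b
4) 1323.529ms=9/4b +441.176ms=3/4b
5) 1764.706ms=3b +252.101ms=3/7b
6) 2016.807ms=24/7b +504.202ms=6/7b
7) 2521.008ms=30/7b +252.101ms=3/7b
8) 2773.109ms=33/7b +252.101ms=3/7b
9) 3025.21ms=36/7b +252.101ms=3/7b
10) 3277.311ms=39/7b +252.101ms=3/7b
Σ=6b of 6 (102bpm 3/8) — PASS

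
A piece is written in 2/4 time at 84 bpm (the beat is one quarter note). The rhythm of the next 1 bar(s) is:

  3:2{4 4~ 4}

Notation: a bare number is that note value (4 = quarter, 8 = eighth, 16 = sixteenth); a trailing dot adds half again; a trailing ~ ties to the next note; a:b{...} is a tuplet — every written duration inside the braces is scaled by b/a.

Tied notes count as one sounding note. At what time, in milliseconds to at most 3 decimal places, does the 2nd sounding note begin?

1. 0.0ms @ 0 + 476.19ms (2/3)
2. 476.19ms @ 2/3 + 952.381ms (4/3)

note 2 onset = 2/3b = 476.19ms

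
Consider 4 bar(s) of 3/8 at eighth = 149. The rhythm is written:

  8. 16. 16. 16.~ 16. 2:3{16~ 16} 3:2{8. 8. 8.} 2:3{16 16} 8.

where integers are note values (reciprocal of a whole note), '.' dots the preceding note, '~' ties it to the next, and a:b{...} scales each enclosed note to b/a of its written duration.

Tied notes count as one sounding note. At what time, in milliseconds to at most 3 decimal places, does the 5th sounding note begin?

1. 0.0ms @ 0 + 604.027ms (3/2)
2. 604.027ms @ 3/2 + 302.013ms (3/4)
3. 906.04ms @ 9/4 + 302.013ms (3/4)
4. 1208.054ms @ 3 + 604.027ms (3/2)
5. 1812.081ms @ 9/2 + 604.027ms (3/2)
6. 2416.107ms @ 6 + 402.685ms (1)
7. 2818.792ms @ 7 + 402.685ms (1)
8. 3221.477ms @ 8 + 402.685ms (1)
9. 3624.161ms @ 9 + 302.013ms (3/4)
10. 3926.174ms @ 39/4 + 302.013ms (3/4)
11. 4228.188ms @ 21/2 + 604.027ms (3/2)

note 5 onset = 9/2b = 1812.081ms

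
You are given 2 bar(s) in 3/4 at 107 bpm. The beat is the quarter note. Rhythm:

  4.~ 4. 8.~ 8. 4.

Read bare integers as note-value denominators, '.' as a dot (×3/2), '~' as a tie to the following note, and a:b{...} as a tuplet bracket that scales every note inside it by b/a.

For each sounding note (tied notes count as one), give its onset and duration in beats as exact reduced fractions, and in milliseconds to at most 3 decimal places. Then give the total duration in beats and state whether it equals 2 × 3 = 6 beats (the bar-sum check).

1) 0.0ms=0b +1682.243ms=3b
2) 1682.243ms=3b +841.121ms=3/2b
3) 2523.364ms=9/2b +841.121ms=3/2b
Σ=6b of 6 (107bpm 3/4) — PASS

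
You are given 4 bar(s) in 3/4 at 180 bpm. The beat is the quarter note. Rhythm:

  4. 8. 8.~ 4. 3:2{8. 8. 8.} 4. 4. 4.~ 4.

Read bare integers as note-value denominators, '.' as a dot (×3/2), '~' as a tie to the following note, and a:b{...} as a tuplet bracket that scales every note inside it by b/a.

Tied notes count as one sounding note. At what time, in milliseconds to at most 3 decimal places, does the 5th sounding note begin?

1. 0.0ms @ 0 + 500.0ms (3/2)
2. 500.0ms @ 3/2 + 250.0ms (3/4)
3. 750.0ms @ 9/4 + 750.0ms (9/4)
4. 1500.0ms @ 9/2 + 166.667ms (1/2)
5. 1666.667ms @ 5 + 166.667ms (1/2)
6. 1833.333ms @ 11/2 + 166.667ms (1/2)
7. 2000.0ms @ 6 + 500.0ms (3/2)
8. 2500.0ms @ 15/2 + 500.0ms (3/2)
9. 3000.0ms @ 9 + 1000.0ms (3)

note 5 onset = 5b = 1666.667ms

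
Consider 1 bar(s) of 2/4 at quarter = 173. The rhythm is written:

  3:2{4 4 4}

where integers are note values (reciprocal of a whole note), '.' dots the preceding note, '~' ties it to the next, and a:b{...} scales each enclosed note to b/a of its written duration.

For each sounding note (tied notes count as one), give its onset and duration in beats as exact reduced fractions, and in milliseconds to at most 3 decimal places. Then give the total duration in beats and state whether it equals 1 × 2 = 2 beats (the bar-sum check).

1) 0.0ms=0b +231.214ms=2/3b
2) 231.214ms=2/3b +231.214ms=2/3b
3) 462.428ms=4/3b +231.214ms=2/3b
Σ=2b of 2 (173bpm 2/4) — PASS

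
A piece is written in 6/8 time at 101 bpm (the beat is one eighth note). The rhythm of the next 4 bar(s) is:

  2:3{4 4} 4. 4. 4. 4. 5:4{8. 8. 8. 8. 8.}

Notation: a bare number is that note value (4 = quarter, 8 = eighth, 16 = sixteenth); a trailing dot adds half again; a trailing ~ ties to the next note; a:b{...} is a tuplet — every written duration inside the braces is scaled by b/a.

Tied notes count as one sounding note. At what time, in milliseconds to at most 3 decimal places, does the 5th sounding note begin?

1. 0.0ms @ 0 + 1782.178ms (3)
2. 1782.178ms @ 3 + 1782.178ms (3)
3. 3564.356ms @ 6 + 1782.178ms (3)
4. 5346.535ms @ 9 + 1782.178ms (3)
5. 7128.713ms @ 12 + 1782.178ms (3)
6. 8910.891ms @ 15 + 1782.178ms (3)
7. 10693.069ms @ 18 + 712.871ms (6/5)
8. 11405.941ms @ 96/5 + 712.871ms (6/5)
9. 12118.812ms @ 102/5 + 712.871ms (6/5)
10. 12831.683ms @ 108/5 + 712.871ms (6/5)
11. 13544.554ms @ 114/5 + 712.871ms (6/5)

note 5 onset = 12b = 7128.713ms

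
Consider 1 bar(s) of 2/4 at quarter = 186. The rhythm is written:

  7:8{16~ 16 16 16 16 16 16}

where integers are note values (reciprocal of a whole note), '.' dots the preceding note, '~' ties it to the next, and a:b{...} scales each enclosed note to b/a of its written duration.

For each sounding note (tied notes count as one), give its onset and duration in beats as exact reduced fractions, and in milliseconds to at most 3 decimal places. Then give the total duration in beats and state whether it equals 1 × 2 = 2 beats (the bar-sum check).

1) 0.0ms=0b +184.332ms=4/7b
2) 184.332ms=4/7b +92.166ms=2/7b
3) 276.498ms=6/7b +92.166ms=2/7b
4) 368.664ms=8/7b +92.166ms=2/7b
5) 460.829ms=10/7b +92.166ms=2/7b
6) 552.995ms=12/7b +92.166ms=2/7b
Σ=2b of 2 (186bpm 2/4) — PASS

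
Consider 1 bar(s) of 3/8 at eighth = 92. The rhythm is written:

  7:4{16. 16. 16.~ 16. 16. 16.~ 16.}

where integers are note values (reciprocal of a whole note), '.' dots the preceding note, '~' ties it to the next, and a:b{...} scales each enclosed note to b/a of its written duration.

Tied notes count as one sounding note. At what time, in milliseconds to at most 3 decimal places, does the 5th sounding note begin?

note 5 onset = 15/7b = 1397.516ms

1. 0.0ms @ 0 + 279.503ms (3/7)
2. 279.503ms @ 3/7 + 279.503ms (3/7)
3. 559.006ms @ 6/7 + 559.006ms (6/7)
4. 1118.012ms @ 12/7 + 279.503ms (3/7)
5. 1397.516ms @ 15/7 + 559.006ms (6/7)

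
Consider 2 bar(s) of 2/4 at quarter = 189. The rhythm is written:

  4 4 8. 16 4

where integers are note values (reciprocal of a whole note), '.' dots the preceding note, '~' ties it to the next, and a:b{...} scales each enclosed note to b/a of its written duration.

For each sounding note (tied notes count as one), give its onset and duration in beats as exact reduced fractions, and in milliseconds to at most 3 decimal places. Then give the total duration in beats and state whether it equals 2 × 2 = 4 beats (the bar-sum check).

1) 0.0ms=0b +317.46ms=1b
2) 317.46ms=1b +317.46ms=1b
3) 634.921ms=2b +238.095ms=3/4b
4) 873.016ms=11/4b +79.365ms=1/4b
5) 952.381ms=3b +317.46ms=1b
Σ=4b of 4 (189bpm 2/4) — PASS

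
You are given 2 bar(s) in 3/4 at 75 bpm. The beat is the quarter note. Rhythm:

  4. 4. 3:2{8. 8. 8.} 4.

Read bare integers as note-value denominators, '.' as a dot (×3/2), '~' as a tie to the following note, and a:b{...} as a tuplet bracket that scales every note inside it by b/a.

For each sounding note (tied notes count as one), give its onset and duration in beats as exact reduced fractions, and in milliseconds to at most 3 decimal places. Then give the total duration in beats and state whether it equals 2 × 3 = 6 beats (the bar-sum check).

1) 0.0ms=0b +1200.0ms=3/2b
2) 1200.0ms=3/2b +1200.0ms=3/2b
3) 2400.0ms=3b +400.0ms=1/2b
4) 2800.0ms=7/2b +400.0ms=1/2b
5) 3200.0ms=4b +400.0ms=1/2b
6) 3600.0ms=9/2b +1200.0ms=3/2b
Σ=6b of 6 (75bpm 3/4) — PASS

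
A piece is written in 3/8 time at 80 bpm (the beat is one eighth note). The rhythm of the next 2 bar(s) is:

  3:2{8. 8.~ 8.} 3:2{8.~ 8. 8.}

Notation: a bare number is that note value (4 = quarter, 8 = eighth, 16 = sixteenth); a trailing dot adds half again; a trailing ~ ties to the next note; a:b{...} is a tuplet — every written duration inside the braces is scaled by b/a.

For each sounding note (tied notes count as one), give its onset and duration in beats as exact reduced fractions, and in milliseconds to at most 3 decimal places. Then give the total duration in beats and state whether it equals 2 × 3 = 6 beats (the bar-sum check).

1) 0.0ms=0b +750.0ms=1b
2) 750.0ms=1b +1500.0ms=2b
3) 2250.0ms=3b +1500.0ms=2b
4) 3750.0ms=5b +750.0ms=1b
Σ=6b of 6 (80bpm 3/8) — PASS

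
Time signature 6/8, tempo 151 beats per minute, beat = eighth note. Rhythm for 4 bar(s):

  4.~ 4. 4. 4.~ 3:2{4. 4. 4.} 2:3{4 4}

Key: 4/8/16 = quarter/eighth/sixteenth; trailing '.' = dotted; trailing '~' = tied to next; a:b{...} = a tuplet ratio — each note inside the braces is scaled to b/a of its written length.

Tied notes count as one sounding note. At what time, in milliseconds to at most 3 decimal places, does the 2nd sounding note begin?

1. 0.0ms @ 0 + 2384.106ms (6)
2. 2384.106ms @ 6 + 1192.053ms (3)
3. 3576.159ms @ 9 + 1986.755ms (5)
4. 5562.914ms @ 14 + 794.702ms (2)
5. 6357.616ms @ 16 + 794.702ms (2)
6. 7152.318ms @ 18 + 1192.053ms (3)
7. 8344.371ms @ 21 + 1192.053ms (3)

note 2 onset = 6b = 2384.106ms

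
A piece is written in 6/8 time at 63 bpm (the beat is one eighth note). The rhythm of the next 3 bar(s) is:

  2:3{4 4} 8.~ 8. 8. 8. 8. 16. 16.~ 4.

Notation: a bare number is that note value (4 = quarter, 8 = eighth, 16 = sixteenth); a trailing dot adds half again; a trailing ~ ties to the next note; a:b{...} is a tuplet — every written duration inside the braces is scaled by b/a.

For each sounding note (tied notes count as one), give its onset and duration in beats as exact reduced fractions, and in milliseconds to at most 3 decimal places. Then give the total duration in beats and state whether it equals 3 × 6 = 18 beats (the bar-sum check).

1) 0.0ms=0b +2857.143ms=3b
2) 2857.143ms=3b +2857.143ms=3b
3) 5714.286ms=6b +2857.143ms=3b
4) 8571.429ms=9b +1428.571ms=3/2b
5) 10000.0ms=21/2b +1428.571ms=3/2b
6) 11428.571ms=12b +1428.571ms=3/2b
7) 12857.143ms=27/2b +714.286ms=3/4b
8) 13571.429ms=57/4b +3571.429ms=15/4b
Σ=18b of 18 (63bpm 6/8) — PASS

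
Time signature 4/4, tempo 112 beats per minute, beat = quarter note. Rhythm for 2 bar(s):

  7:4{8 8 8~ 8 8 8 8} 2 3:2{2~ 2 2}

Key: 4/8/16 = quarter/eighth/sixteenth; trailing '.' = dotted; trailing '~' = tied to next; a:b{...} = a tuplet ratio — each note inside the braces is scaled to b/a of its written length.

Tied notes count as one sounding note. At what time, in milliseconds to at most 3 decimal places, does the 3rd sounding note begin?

note 3 onset = 4/7b = 306.122ms

1. 0.0ms @ 0 + 153.061ms (2/7)
2. 153.061ms @ 2/7 + 153.061ms (2/7)
3. 306.122ms @ 4/7 + 306.122ms (4/7)
4. 612.245ms @ 8/7 + 153.061ms (2/7)
5. 765.306ms @ 10/7 + 153.061ms (2/7)
6. 918.367ms @ 12/7 + 153.061ms (2/7)
7. 1071.429ms @ 2 + 1071.429ms (2)
8. 2142.857ms @ 4 + 1428.571ms (8/3)
9. 3571.429ms @ 20/3 + 714.286ms (4/3)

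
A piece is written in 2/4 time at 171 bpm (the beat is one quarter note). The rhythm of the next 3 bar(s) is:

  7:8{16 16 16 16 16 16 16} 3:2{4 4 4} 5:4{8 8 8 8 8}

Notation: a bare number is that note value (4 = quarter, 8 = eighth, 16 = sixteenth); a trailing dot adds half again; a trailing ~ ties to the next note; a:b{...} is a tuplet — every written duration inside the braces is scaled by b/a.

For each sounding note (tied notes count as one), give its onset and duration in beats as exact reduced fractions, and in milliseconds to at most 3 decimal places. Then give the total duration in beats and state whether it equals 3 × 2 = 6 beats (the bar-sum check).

1) 0.0ms=0b +100.251ms=2/7b
2) 100.251ms=2/7b +100.251ms=2/7b
3) 200.501ms=4/7b +100.251ms=2/7b
4) 300.752ms=6/7b +100.251ms=2/7b
5) 401.003ms=8/7b +100.251ms=2/7b
6) 501.253ms=10/7b +100.251ms=2/7b
7) 601.504ms=12/7b +100.251ms=2/7b
8) 701.754ms=2b +233.918ms=2/3b
9) 935.673ms=8/3b +233.918ms=2/3b
10) 1169.591ms=10/3b +233.918ms=2/3b
11) 1403.509ms=4b +140.351ms=2/5b
12) 1543.86ms=22/5b +140.351ms=2/5b
13) 1684.211ms=24/5b +140.351ms=2/5b
14) 1824.561ms=26/5b +140.351ms=2/5b
15) 1964.912ms=28/5b +140.351ms=2/5b
Σ=6b of 6 (171bpm 2/4) — PASS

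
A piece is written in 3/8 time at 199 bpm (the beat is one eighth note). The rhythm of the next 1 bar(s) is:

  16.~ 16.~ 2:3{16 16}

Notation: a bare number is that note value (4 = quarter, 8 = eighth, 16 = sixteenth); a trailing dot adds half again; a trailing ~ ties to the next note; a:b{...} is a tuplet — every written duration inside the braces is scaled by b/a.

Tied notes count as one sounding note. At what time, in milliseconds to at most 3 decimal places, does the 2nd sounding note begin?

note 2 onset = 9/4b = 678.392ms

1. 0.0ms @ 0 + 678.392ms (9/4)
2. 678.392ms @ 9/4 + 226.131ms (3/4)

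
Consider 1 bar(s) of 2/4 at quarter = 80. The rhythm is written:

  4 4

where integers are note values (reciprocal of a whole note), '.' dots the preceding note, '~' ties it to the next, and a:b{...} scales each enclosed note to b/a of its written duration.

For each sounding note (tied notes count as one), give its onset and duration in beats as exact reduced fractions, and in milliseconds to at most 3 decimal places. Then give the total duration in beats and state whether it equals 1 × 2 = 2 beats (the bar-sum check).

1) 0.0ms=0b +750.0ms=1b
2) 750.0ms=1b +750.0ms=1b
Σ=2b of 2 (80bpm 2/4) — PASS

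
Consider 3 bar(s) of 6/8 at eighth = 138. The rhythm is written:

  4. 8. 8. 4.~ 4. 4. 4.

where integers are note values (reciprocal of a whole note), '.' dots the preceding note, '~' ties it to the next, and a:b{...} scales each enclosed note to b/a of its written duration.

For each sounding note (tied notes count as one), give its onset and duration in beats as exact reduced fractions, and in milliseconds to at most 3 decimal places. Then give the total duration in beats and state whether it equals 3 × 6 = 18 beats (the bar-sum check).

1) 0.0ms=0b +1304.348ms=3b
2) 1304.348ms=3b +652.174ms=3/2b
3) 1956.522ms=9/2b +652.174ms=3/2b
4) 2608.696ms=6b +2608.696ms=6b
5) 5217.391ms=12b +1304.348ms=3b
6) 6521.739ms=15b +1304.348ms=3b
Σ=18b of 18 (138bpm 6/8) — PASS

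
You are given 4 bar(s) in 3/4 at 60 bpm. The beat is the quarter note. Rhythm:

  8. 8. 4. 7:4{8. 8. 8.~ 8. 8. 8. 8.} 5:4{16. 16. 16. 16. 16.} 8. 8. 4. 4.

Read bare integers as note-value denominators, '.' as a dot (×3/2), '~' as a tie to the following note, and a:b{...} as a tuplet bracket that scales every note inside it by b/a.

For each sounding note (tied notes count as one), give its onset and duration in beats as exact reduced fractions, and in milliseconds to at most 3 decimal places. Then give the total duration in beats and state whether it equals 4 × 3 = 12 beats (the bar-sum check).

1) 0.0ms=0b +750.0ms=3/4b
2) 750.0ms=3/4b +750.0ms=3/4b
3) 1500.0ms=3/2b +1500.0ms=3/2b
4) 3000.0ms=3b +428.571ms=3/7b
5) 3428.571ms=24/7b +428.571ms=3/7b
6) 3857.143ms=27/7b +857.143ms=6/7b
7) 4714.286ms=33/7b +428.571ms=3/7b
8) 5142.857ms=36/7b +428.571ms=3/7b
9) 5571.429ms=39/7b +428.571ms=3/7b
10) 6000.0ms=6b +300.0ms=3/10b
11) 6300.0ms=63/10b +300.0ms=3/10b
12) 6600.0ms=33/5b +300.0ms=3/10b
13) 6900.0ms=69/10b +300.0ms=3/10b
14) 7200.0ms=36/5b +300.0ms=3/10b
15) 7500.0ms=15/2b +750.0ms=3/4b
16) 8250.0ms=33/4b +750.0ms=3/4b
17) 9000.0ms=9b +1500.0ms=3/2b
18) 10500.0ms=21/2b +1500.0ms=3/2b
Σ=12b of 12 (60bpm 3/4) — PASS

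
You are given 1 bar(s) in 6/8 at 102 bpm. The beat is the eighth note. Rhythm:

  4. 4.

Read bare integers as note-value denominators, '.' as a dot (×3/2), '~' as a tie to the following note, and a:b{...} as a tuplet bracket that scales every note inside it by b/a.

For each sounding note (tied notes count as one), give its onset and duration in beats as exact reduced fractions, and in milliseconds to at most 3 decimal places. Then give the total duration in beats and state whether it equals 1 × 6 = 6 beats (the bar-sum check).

1) 0.0ms=0b +1764.706ms=3b
2) 1764.706ms=3b +1764.706ms=3b
Σ=6b of 6 (102bpm 6/8) — PASS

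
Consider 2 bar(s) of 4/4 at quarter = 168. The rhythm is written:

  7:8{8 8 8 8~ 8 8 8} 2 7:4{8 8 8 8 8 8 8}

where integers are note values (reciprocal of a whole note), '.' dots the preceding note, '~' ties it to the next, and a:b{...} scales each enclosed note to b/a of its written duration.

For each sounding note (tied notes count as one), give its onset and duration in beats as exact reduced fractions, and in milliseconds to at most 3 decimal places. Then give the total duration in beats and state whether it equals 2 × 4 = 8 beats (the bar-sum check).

1) 0.0ms=0b +204.082ms=4/7b
2) 204.082ms=4/7b +204.082ms=4/7b
3) 408.163ms=8/7b +204.082ms=4/7b
4) 612.245ms=12/7b +408.163ms=8/7b
5) 1020.408ms=20/7b +204.082ms=4/7b
6) 1224.49ms=24/7b +204.082ms=4/7b
7) 1428.571ms=4b +714.286ms=2b
8) 2142.857ms=6b +102.041ms=2/7b
9) 2244.898ms=44/7b +102.041ms=2/7b
10) 2346.939ms=46/7b +102.041ms=2/7b
11) 2448.98ms=48/7b +102.041ms=2/7b
12) 2551.02ms=50/7b +102.041ms=2/7b
13) 2653.061ms=52/7b +102.041ms=2/7b
14) 2755.102ms=54/7b +102.041ms=2/7b
Σ=8b of 8 (168bpm 4/4) — PASS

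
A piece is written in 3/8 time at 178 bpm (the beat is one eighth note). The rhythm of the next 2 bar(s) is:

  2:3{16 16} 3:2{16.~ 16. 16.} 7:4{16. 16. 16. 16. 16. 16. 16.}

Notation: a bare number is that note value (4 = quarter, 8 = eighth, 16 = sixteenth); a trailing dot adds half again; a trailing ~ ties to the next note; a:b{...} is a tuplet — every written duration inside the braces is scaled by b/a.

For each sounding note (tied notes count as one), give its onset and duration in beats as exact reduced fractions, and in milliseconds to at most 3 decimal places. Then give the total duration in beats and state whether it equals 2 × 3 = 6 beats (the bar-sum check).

1) 0.0ms=0b +252.809ms=3/4b
2) 252.809ms=3/4b +252.809ms=3/4b
3) 505.618ms=3/2b +337.079ms=1b
4) 842.697ms=5/2b +168.539ms=1/2b
5) 1011.236ms=3b +144.462ms=3/7b
6) 1155.698ms=24/7b +144.462ms=3/7b
7) 1300.161ms=27/7b +144.462ms=3/7b
8) 1444.623ms=30/7b +144.462ms=3/7b
9) 1589.085ms=33/7b +144.462ms=3/7b
10) 1733.547ms=36/7b +144.462ms=3/7b
11) 1878.01ms=39/7b +144.462ms=3/7b
Σ=6b of 6 (178bpm 3/8) — PASS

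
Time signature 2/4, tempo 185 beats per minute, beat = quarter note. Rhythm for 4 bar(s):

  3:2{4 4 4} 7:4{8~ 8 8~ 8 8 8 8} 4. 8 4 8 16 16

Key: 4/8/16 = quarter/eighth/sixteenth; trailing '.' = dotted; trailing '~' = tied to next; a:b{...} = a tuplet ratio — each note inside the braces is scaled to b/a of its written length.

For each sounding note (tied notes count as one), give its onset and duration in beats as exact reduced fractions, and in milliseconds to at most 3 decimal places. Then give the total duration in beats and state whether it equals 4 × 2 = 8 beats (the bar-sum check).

1) 0.0ms=0b +216.216ms=2/3b
2) 216.216ms=2/3b +216.216ms=2/3b
3) 432.432ms=4/3b +216.216ms=2/3b
4) 648.649ms=2b +185.328ms=4/7b
5) 833.977ms=18/7b +185.328ms=4/7b
6) 1019.305ms=22/7b +92.664ms=2/7b
7) 1111.969ms=24/7b +92.664ms=2/7b
8) 1204.633ms=26/7b +92.664ms=2/7b
9) 1297.297ms=4b +486.486ms=3/2b
10) 1783.784ms=11/2b +162.162ms=1/2b
11) 1945.946ms=6b +324.324ms=1b
12) 2270.27ms=7b +162.162ms=1/2b
13) 2432.432ms=15/2b +81.081ms=1/4b
14) 2513.514ms=31/4b +81.081ms=1/4b
Σ=8b of 8 (185bpm 2/4) — PASS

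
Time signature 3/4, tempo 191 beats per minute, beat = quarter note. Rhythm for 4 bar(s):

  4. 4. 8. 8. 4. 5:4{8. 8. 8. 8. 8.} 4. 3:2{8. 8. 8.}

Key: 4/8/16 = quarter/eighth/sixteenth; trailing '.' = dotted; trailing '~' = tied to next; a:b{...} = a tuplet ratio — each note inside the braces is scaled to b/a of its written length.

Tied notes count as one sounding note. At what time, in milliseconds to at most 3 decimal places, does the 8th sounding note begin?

1. 0.0ms @ 0 + 471.204ms (3/2)
2. 471.204ms @ 3/2 + 471.204ms (3/2)
3. 942.408ms @ 3 + 235.602ms (3/4)
4. 1178.01ms @ 15/4 + 235.602ms (3/4)
5. 1413.613ms @ 9/2 + 471.204ms (3/2)
6. 1884.817ms @ 6 + 188.482ms (3/5)
7. 2073.298ms @ 33/5 + 188.482ms (3/5)
8. 2261.78ms @ 36/5 + 188.482ms (3/5)
9. 2450.262ms @ 39/5 + 188.482ms (3/5)
10. 2638.743ms @ 42/5 + 188.482ms (3/5)
11. 2827.225ms @ 9 + 471.204ms (3/2)
12. 3298.429ms @ 21/2 + 157.068ms (1/2)
13. 3455.497ms @ 11 + 157.068ms (1/2)
14. 3612.565ms @ 23/2 + 157.068ms (1/2)

note 8 onset = 36/5b = 2261.78ms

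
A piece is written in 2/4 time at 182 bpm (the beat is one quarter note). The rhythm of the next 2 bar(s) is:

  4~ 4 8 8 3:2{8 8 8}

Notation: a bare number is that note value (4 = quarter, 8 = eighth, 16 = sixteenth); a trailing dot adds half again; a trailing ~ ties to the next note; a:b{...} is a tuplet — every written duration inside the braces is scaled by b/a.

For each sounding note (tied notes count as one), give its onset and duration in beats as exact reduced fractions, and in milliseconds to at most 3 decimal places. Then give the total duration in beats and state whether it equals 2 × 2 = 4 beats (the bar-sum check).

1) 0.0ms=0b +659.341ms=2b
2) 659.341ms=2b +164.835ms=1/2b
3) 824.176ms=5/2b +164.835ms=1/2b
4) 989.011ms=3b +109.89ms=1/3b
5) 1098.901ms=10/3b +109.89ms=1/3b
6) 1208.791ms=11/3b +109.89ms=1/3b
Σ=4b of 4 (182bpm 2/4) — PASS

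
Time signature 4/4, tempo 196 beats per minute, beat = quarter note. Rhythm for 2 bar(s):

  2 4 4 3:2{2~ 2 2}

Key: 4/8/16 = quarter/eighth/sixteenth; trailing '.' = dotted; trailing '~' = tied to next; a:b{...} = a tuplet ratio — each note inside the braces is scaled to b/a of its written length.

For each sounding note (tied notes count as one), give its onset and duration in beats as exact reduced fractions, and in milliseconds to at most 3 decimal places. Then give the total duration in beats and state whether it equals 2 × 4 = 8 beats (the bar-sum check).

1) 0.0ms=0b +612.245ms=2b
2) 612.245ms=2b +306.122ms=1b
3) 918.367ms=3b +306.122ms=1b
4) 1224.49ms=4b +816.327ms=8/3b
5) 2040.816ms=20/3b +408.163ms=4/3b
Σ=8b of 8 (196bpm 4/4) — PASS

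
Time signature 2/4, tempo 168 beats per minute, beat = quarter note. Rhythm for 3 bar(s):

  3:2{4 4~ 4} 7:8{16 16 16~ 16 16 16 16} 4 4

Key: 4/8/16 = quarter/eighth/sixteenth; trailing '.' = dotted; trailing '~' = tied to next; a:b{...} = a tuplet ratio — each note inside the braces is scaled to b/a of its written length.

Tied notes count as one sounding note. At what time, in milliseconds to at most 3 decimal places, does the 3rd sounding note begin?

1. 0.0ms @ 0 + 238.095ms (2/3)
2. 238.095ms @ 2/3 + 476.19ms (4/3)
3. 714.286ms @ 2 + 102.041ms (2/7)
4. 816.327ms @ 16/7 + 102.041ms (2/7)
5. 918.367ms @ 18/7 + 204.082ms (4/7)
6. 1122.449ms @ 22/7 + 102.041ms (2/7)
7. 1224.49ms @ 24/7 + 102.041ms (2/7)
8. 1326.531ms @ 26/7 + 102.041ms (2/7)
9. 1428.571ms @ 4 + 357.143ms (1)
10. 1785.714ms @ 5 + 357.143ms (1)

note 3 onset = 2b = 714.286ms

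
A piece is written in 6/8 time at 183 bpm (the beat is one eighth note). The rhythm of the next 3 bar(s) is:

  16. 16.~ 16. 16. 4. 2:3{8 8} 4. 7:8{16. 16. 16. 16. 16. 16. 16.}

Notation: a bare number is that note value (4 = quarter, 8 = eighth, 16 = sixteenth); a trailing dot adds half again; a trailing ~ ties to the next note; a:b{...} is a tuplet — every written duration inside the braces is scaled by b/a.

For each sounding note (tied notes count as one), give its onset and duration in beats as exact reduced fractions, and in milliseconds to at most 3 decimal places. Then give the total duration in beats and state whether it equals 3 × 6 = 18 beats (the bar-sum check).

1) 0.0ms=0b +245.902ms=3/4b
2) 245.902ms=3/4b +491.803ms=3/2b
3) 737.705ms=9/4b +245.902ms=3/4b
4) 983.607ms=3b +983.607ms=3b
5) 1967.213ms=6b +491.803ms=3/2b
6) 2459.016ms=15/2b +491.803ms=3/2b
7) 2950.82ms=9b +983.607ms=3b
8) 3934.426ms=12b +281.03ms=6/7b
9) 4215.457ms=90/7b +281.03ms=6/7b
10) 4496.487ms=96/7b +281.03ms=6/7b
11) 4777.518ms=102/7b +281.03ms=6/7b
12) 5058.548ms=108/7b +281.03ms=6/7b
13) 5339.578ms=114/7b +281.03ms=6/7b
14) 5620.609ms=120/7b +281.03ms=6/7b
Σ=18b of 18 (183bpm 6/8) — PASS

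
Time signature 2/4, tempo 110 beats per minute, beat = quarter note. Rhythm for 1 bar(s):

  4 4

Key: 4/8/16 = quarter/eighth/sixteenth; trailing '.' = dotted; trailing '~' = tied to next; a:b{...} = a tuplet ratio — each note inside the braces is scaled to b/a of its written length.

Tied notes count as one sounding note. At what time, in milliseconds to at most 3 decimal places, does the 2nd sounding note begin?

1. 0.0ms @ 0 + 545.455ms (1)
2. 545.455ms @ 1 + 545.455ms (1)

note 2 onset = 1b = 545.455ms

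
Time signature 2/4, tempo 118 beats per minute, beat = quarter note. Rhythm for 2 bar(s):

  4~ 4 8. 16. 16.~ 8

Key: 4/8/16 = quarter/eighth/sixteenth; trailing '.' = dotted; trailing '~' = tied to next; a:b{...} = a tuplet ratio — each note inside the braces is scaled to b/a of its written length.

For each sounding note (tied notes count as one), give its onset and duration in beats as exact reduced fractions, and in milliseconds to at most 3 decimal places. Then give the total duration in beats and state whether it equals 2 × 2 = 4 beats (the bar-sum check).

1) 0.0ms=0b +1016.949ms=2b
2) 1016.949ms=2b +381.356ms=3/4b
3) 1398.305ms=11/4b +190.678ms=3/8b
4) 1588.983ms=25/8b +444.915ms=7/8b
Σ=4b of 4 (118bpm 2/4) — PASS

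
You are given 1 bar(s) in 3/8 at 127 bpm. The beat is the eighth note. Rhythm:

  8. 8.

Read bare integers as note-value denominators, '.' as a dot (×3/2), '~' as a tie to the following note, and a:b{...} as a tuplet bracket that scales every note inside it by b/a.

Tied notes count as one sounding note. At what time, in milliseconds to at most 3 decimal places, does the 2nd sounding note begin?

1. 0.0ms @ 0 + 708.661ms (3/2)
2. 708.661ms @ 3/2 + 708.661ms (3/2)

note 2 onset = 3/2b = 708.661ms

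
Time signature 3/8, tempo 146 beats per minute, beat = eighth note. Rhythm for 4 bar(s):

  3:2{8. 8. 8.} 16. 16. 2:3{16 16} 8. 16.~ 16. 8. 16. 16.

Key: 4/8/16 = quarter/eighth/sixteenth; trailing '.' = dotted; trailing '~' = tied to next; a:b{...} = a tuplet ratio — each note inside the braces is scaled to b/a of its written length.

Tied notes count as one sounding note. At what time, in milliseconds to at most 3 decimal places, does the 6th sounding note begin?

1. 0.0ms @ 0 + 410.959ms (1)
2. 410.959ms @ 1 + 410.959ms (1)
3. 821.918ms @ 2 + 410.959ms (1)
4. 1232.877ms @ 3 + 308.219ms (3/4)
5. 1541.096ms @ 15/4 + 308.219ms (3/4)
6. 1849.315ms @ 9/2 + 308.219ms (3/4)
7. 2157.534ms @ 21/4 + 308.219ms (3/4)
8. 2465.753ms @ 6 + 616.438ms (3/2)
9. 3082.192ms @ 15/2 + 616.438ms (3/2)
10. 3698.63ms @ 9 + 616.438ms (3/2)
11. 4315.068ms @ 21/2 + 308.219ms (3/4)
12. 4623.288ms @ 45/4 + 308.219ms (3/4)

note 6 onset = 9/2b = 1849.315ms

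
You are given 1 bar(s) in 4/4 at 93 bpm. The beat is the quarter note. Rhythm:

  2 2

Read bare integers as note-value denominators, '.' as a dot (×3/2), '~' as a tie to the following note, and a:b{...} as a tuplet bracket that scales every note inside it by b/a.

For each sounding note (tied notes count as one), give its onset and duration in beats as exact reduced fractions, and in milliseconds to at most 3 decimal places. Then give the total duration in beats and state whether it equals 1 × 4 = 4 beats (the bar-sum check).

1) 0.0ms=0b +1290.323ms=2b
2) 1290.323ms=2b +1290.323ms=2b
Σ=4b of 4 (93bpm 4/4) — PASS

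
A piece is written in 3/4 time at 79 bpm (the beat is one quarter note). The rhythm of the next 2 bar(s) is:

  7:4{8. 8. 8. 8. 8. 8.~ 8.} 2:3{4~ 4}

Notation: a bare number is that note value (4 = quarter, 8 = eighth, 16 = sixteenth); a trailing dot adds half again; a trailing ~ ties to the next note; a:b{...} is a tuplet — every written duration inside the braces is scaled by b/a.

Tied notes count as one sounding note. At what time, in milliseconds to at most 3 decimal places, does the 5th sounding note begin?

1. 0.0ms @ 0 + 325.497ms (3/7)
2. 325.497ms @ 3/7 + 325.497ms (3/7)
3. 650.995ms @ 6/7 + 325.497ms (3/7)
4. 976.492ms @ 9/7 + 325.497ms (3/7)
5. 1301.989ms @ 12/7 + 325.497ms (3/7)
6. 1627.486ms @ 15/7 + 650.995ms (6/7)
7. 2278.481ms @ 3 + 2278.481ms (3)

note 5 onset = 12/7b = 1301.989ms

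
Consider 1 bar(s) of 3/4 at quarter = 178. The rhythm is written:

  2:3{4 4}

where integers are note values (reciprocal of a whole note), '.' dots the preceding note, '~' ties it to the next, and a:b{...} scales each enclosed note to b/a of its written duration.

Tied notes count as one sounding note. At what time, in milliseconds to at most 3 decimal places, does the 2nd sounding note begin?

note 2 onset = 3/2b = 505.618ms

1. 0.0ms @ 0 + 505.618ms (3/2)
2. 505.618ms @ 3/2 + 505.618ms (3/2)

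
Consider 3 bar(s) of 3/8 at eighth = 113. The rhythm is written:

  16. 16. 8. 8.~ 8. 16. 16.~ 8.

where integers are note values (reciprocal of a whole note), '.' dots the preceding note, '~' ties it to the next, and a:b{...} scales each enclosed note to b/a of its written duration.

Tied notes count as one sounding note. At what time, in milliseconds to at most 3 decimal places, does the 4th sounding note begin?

note 4 onset = 3b = 1592.92ms

1. 0.0ms @ 0 + 398.23ms (3/4)
2. 398.23ms @ 3/4 + 398.23ms (3/4)
3. 796.46ms @ 3/2 + 796.46ms (3/2)
4. 1592.92ms @ 3 + 1592.92ms (3)
5. 3185.841ms @ 6 + 398.23ms (3/4)
6. 3584.071ms @ 27/4 + 1194.69ms (9/4)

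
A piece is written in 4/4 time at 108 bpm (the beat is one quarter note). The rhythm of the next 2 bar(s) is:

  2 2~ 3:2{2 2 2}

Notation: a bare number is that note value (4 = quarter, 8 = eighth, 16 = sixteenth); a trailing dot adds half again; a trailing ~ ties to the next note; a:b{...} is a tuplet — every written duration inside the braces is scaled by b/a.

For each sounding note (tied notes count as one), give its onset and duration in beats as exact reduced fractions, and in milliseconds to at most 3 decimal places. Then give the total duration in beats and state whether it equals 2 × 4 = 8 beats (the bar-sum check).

1) 0.0ms=0b +1111.111ms=2b
2) 1111.111ms=2b +1851.852ms=10/3b
3) 2962.963ms=16/3b +740.741ms=4/3b
4) 3703.704ms=20/3b +740.741ms=4/3b
Σ=8b of 8 (108bpm 4/4) — PASS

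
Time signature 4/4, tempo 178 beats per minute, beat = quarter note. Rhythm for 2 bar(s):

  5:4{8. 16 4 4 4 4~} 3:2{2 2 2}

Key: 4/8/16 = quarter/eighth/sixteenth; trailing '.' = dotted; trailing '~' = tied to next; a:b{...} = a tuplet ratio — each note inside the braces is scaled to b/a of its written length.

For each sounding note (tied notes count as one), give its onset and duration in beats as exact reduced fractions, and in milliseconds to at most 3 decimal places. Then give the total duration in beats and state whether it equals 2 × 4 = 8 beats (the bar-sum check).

1) 0.0ms=0b +202.247ms=3/5b
2) 202.247ms=3/5b +67.416ms=1/5b
3) 269.663ms=4/5b +269.663ms=4/5b
4) 539.326ms=8/5b +269.663ms=4/5b
5) 808.989ms=12/5b +269.663ms=4/5b
6) 1078.652ms=16/5b +719.101ms=32/15b
7) 1797.753ms=16/3b +449.438ms=4/3b
8) 2247.191ms=20/3b +449.438ms=4/3b
Σ=8b of 8 (178bpm 4/4) — PASS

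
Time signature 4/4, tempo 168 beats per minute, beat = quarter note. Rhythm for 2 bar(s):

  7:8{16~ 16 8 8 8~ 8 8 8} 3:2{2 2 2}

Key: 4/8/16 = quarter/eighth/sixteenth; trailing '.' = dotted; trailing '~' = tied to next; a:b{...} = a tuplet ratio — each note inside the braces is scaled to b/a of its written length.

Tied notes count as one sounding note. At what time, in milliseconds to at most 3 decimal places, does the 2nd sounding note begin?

note 2 onset = 4/7b = 204.082ms

1. 0.0ms @ 0 + 204.082ms (4/7)
2. 204.082ms @ 4/7 + 204.082ms (4/7)
3. 408.163ms @ 8/7 + 204.082ms (4/7)
4. 612.245ms @ 12/7 + 408.163ms (8/7)
5. 1020.408ms @ 20/7 + 204.082ms (4/7)
6. 1224.49ms @ 24/7 + 204.082ms (4/7)
7. 1428.571ms @ 4 + 476.19ms (4/3)
8. 1904.762ms @ 16/3 + 476.19ms (4/3)
9. 2380.952ms @ 20/3 + 476.19ms (4/3)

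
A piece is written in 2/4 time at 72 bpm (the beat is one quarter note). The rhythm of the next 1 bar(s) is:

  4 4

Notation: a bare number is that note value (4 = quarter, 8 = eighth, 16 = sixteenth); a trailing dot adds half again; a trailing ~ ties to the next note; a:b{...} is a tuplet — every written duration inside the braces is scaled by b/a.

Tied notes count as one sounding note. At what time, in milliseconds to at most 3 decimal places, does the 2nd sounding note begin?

1. 0.0ms @ 0 + 833.333ms (1)
2. 833.333ms @ 1 + 833.333ms (1)

note 2 onset = 1b = 833.333ms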